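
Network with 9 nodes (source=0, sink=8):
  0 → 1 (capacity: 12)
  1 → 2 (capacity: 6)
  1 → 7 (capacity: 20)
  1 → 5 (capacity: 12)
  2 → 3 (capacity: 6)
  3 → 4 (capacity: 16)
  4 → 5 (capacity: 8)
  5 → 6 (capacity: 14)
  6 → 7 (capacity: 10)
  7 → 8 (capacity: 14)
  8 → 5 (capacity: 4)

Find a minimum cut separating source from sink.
Min cut value = 12, edges: (0,1)

Min cut value: 12
Partition: S = [0], T = [1, 2, 3, 4, 5, 6, 7, 8]
Cut edges: (0,1)

By max-flow min-cut theorem, max flow = min cut = 12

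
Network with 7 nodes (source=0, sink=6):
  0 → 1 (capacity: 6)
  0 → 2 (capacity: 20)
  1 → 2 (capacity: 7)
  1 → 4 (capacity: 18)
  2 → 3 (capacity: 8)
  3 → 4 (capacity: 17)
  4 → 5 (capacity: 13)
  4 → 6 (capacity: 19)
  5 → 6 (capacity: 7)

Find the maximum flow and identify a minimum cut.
Max flow = 14, Min cut edges: (0,1), (2,3)

Maximum flow: 14
Minimum cut: (0,1), (2,3)
Partition: S = [0, 2], T = [1, 3, 4, 5, 6]

Max-flow min-cut theorem verified: both equal 14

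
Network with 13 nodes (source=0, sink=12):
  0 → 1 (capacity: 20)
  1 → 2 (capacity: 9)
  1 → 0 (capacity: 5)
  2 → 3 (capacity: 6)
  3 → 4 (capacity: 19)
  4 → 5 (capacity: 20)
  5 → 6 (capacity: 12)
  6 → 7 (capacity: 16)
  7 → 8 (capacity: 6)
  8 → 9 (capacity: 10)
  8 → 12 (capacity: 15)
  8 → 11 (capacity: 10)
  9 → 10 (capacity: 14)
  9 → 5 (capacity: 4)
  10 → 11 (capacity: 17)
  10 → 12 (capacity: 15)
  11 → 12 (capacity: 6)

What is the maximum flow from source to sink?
Maximum flow = 6

Max flow: 6

Flow assignment:
  0 → 1: 6/20
  1 → 2: 6/9
  2 → 3: 6/6
  3 → 4: 6/19
  4 → 5: 6/20
  5 → 6: 6/12
  6 → 7: 6/16
  7 → 8: 6/6
  8 → 12: 6/15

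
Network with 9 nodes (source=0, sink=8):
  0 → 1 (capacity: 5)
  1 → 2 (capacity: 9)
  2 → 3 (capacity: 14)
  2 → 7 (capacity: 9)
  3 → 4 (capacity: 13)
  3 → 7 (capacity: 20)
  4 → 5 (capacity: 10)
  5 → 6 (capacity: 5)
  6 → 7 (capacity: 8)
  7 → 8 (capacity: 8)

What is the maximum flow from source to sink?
Maximum flow = 5

Max flow: 5

Flow assignment:
  0 → 1: 5/5
  1 → 2: 5/9
  2 → 7: 5/9
  7 → 8: 5/8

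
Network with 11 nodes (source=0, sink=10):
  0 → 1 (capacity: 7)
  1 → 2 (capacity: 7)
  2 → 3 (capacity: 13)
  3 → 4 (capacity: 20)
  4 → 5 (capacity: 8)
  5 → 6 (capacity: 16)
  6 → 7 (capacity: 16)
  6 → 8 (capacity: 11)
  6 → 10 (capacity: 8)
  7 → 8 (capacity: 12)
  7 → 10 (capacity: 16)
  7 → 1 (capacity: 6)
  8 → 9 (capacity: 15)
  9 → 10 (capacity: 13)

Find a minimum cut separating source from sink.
Min cut value = 7, edges: (1,2)

Min cut value: 7
Partition: S = [0, 1], T = [2, 3, 4, 5, 6, 7, 8, 9, 10]
Cut edges: (1,2)

By max-flow min-cut theorem, max flow = min cut = 7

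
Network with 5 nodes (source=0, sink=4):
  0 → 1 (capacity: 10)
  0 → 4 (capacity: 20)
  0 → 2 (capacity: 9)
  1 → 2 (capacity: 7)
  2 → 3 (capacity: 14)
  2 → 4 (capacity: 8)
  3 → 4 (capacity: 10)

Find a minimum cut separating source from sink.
Min cut value = 36, edges: (0,4), (0,2), (1,2)

Min cut value: 36
Partition: S = [0, 1], T = [2, 3, 4]
Cut edges: (0,4), (0,2), (1,2)

By max-flow min-cut theorem, max flow = min cut = 36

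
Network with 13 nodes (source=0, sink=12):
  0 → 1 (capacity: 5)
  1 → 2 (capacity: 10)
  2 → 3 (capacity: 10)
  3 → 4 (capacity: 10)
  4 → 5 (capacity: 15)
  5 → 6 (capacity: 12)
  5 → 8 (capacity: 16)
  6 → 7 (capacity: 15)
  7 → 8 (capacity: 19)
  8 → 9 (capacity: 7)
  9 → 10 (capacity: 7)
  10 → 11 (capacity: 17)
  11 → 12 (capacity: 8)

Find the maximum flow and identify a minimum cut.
Max flow = 5, Min cut edges: (0,1)

Maximum flow: 5
Minimum cut: (0,1)
Partition: S = [0], T = [1, 2, 3, 4, 5, 6, 7, 8, 9, 10, 11, 12]

Max-flow min-cut theorem verified: both equal 5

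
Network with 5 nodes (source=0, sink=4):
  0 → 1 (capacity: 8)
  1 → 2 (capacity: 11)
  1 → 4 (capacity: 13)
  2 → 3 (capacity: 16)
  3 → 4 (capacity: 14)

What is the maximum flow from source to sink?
Maximum flow = 8

Max flow: 8

Flow assignment:
  0 → 1: 8/8
  1 → 4: 8/13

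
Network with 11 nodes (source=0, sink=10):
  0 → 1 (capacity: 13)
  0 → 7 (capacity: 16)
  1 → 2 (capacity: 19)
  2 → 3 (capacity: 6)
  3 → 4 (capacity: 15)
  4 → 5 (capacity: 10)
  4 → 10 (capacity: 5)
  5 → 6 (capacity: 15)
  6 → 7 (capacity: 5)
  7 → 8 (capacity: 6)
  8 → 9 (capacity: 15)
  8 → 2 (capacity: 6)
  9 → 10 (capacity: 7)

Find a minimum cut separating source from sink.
Min cut value = 11, edges: (4,10), (7,8)

Min cut value: 11
Partition: S = [0, 1, 2, 3, 4, 5, 6, 7], T = [8, 9, 10]
Cut edges: (4,10), (7,8)

By max-flow min-cut theorem, max flow = min cut = 11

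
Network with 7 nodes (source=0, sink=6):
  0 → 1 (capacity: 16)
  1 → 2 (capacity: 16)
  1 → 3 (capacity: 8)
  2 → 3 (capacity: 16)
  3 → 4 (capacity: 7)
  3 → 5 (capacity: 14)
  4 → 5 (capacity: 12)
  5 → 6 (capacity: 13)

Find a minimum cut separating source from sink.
Min cut value = 13, edges: (5,6)

Min cut value: 13
Partition: S = [0, 1, 2, 3, 4, 5], T = [6]
Cut edges: (5,6)

By max-flow min-cut theorem, max flow = min cut = 13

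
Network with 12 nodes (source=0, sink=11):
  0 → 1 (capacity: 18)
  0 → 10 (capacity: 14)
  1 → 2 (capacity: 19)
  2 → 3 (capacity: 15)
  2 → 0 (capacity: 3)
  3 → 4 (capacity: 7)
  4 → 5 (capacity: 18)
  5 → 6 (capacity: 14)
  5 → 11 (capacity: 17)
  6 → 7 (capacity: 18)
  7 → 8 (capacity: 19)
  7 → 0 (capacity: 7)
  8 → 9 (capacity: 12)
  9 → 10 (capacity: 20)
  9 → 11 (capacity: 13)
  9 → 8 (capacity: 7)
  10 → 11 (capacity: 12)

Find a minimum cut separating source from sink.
Min cut value = 19, edges: (3,4), (10,11)

Min cut value: 19
Partition: S = [0, 1, 2, 3, 10], T = [4, 5, 6, 7, 8, 9, 11]
Cut edges: (3,4), (10,11)

By max-flow min-cut theorem, max flow = min cut = 19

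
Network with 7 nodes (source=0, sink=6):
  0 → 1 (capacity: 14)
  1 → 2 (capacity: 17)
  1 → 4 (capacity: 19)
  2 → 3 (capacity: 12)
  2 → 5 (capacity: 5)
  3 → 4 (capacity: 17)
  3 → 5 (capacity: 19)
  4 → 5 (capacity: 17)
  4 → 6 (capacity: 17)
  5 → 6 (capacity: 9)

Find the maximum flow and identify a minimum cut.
Max flow = 14, Min cut edges: (0,1)

Maximum flow: 14
Minimum cut: (0,1)
Partition: S = [0], T = [1, 2, 3, 4, 5, 6]

Max-flow min-cut theorem verified: both equal 14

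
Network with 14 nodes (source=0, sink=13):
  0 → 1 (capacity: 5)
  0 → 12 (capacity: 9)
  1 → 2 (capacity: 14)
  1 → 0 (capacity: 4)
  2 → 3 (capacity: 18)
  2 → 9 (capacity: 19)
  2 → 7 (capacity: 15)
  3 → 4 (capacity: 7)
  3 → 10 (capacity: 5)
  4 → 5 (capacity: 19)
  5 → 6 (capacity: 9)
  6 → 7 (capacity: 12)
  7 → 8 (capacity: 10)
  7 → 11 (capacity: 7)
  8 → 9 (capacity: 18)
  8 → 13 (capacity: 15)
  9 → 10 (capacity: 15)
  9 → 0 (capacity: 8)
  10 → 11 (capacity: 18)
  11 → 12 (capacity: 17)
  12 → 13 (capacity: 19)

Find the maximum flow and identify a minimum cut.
Max flow = 14, Min cut edges: (0,1), (0,12)

Maximum flow: 14
Minimum cut: (0,1), (0,12)
Partition: S = [0], T = [1, 2, 3, 4, 5, 6, 7, 8, 9, 10, 11, 12, 13]

Max-flow min-cut theorem verified: both equal 14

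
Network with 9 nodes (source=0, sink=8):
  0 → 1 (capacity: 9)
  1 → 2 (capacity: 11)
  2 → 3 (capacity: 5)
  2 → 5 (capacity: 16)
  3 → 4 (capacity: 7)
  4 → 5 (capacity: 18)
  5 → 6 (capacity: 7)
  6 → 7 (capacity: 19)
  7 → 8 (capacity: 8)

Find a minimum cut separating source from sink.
Min cut value = 7, edges: (5,6)

Min cut value: 7
Partition: S = [0, 1, 2, 3, 4, 5], T = [6, 7, 8]
Cut edges: (5,6)

By max-flow min-cut theorem, max flow = min cut = 7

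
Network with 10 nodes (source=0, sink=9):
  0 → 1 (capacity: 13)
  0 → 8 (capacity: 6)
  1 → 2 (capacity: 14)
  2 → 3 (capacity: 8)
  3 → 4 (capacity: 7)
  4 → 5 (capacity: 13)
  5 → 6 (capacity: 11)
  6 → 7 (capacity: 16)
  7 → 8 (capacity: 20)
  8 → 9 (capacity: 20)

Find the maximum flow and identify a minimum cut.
Max flow = 13, Min cut edges: (0,8), (3,4)

Maximum flow: 13
Minimum cut: (0,8), (3,4)
Partition: S = [0, 1, 2, 3], T = [4, 5, 6, 7, 8, 9]

Max-flow min-cut theorem verified: both equal 13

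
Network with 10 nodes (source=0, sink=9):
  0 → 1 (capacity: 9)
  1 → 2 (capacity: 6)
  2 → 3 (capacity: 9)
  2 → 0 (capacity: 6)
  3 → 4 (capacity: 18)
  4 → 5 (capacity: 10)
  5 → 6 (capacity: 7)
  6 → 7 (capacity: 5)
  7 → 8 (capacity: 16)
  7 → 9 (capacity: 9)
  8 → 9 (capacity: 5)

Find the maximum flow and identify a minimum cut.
Max flow = 5, Min cut edges: (6,7)

Maximum flow: 5
Minimum cut: (6,7)
Partition: S = [0, 1, 2, 3, 4, 5, 6], T = [7, 8, 9]

Max-flow min-cut theorem verified: both equal 5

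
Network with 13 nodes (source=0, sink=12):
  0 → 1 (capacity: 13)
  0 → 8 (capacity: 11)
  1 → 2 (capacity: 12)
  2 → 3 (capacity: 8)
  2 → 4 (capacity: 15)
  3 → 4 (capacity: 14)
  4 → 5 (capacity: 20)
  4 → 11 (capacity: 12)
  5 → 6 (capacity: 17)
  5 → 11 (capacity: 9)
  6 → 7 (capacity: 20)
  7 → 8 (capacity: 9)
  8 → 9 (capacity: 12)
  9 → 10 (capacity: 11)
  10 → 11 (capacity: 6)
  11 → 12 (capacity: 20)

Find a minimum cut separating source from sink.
Min cut value = 18, edges: (1,2), (10,11)

Min cut value: 18
Partition: S = [0, 1, 6, 7, 8, 9, 10], T = [2, 3, 4, 5, 11, 12]
Cut edges: (1,2), (10,11)

By max-flow min-cut theorem, max flow = min cut = 18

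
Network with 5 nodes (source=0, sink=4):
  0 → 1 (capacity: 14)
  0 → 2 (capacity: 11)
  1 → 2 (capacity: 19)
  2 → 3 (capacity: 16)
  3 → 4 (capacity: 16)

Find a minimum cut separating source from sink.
Min cut value = 16, edges: (3,4)

Min cut value: 16
Partition: S = [0, 1, 2, 3], T = [4]
Cut edges: (3,4)

By max-flow min-cut theorem, max flow = min cut = 16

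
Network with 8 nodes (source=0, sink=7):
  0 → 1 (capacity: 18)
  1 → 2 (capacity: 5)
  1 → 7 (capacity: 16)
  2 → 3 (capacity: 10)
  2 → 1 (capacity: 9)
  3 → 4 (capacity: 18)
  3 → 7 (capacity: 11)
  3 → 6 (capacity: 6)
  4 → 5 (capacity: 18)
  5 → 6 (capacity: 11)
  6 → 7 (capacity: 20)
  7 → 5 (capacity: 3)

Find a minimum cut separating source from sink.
Min cut value = 18, edges: (0,1)

Min cut value: 18
Partition: S = [0], T = [1, 2, 3, 4, 5, 6, 7]
Cut edges: (0,1)

By max-flow min-cut theorem, max flow = min cut = 18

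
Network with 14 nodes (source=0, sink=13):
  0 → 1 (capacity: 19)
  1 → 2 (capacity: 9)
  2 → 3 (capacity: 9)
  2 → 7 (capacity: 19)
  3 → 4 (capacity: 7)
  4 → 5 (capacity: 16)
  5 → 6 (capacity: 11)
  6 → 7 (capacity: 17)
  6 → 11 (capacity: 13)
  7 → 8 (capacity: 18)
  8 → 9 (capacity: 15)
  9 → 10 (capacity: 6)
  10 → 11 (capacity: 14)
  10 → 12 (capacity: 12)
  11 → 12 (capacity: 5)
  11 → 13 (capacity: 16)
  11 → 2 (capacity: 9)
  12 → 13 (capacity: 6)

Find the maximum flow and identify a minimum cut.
Max flow = 9, Min cut edges: (1,2)

Maximum flow: 9
Minimum cut: (1,2)
Partition: S = [0, 1], T = [2, 3, 4, 5, 6, 7, 8, 9, 10, 11, 12, 13]

Max-flow min-cut theorem verified: both equal 9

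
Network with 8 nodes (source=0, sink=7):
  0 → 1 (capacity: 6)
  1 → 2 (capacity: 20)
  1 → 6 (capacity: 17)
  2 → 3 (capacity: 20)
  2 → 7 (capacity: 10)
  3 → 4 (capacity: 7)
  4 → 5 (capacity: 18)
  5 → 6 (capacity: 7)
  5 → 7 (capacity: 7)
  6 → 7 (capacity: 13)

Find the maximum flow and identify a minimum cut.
Max flow = 6, Min cut edges: (0,1)

Maximum flow: 6
Minimum cut: (0,1)
Partition: S = [0], T = [1, 2, 3, 4, 5, 6, 7]

Max-flow min-cut theorem verified: both equal 6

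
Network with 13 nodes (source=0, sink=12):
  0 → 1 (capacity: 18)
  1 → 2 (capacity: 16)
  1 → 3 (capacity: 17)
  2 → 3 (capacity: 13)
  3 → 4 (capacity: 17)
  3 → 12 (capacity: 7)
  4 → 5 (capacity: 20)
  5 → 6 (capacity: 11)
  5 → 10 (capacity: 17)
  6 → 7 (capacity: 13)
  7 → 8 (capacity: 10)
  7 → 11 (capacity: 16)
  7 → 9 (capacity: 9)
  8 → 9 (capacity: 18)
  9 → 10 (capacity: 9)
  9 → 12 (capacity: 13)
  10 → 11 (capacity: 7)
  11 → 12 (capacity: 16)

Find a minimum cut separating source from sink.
Min cut value = 18, edges: (0,1)

Min cut value: 18
Partition: S = [0], T = [1, 2, 3, 4, 5, 6, 7, 8, 9, 10, 11, 12]
Cut edges: (0,1)

By max-flow min-cut theorem, max flow = min cut = 18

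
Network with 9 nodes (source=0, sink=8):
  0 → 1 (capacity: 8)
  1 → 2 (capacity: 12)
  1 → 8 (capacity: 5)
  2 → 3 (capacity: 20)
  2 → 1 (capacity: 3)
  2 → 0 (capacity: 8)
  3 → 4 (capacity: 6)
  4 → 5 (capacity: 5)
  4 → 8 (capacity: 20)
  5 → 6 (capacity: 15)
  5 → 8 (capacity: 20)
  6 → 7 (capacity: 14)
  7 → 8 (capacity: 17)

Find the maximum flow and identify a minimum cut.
Max flow = 8, Min cut edges: (0,1)

Maximum flow: 8
Minimum cut: (0,1)
Partition: S = [0], T = [1, 2, 3, 4, 5, 6, 7, 8]

Max-flow min-cut theorem verified: both equal 8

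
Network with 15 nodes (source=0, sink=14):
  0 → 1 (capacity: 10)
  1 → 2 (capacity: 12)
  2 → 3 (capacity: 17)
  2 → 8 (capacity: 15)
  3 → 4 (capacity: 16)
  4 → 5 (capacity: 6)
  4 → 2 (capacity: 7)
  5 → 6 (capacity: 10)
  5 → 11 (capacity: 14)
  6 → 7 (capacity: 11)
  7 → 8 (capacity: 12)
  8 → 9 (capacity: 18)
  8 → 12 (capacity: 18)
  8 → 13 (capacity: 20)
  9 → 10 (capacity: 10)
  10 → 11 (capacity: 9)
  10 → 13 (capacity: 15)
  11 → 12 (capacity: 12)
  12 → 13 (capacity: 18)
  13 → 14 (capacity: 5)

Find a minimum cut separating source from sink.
Min cut value = 5, edges: (13,14)

Min cut value: 5
Partition: S = [0, 1, 2, 3, 4, 5, 6, 7, 8, 9, 10, 11, 12, 13], T = [14]
Cut edges: (13,14)

By max-flow min-cut theorem, max flow = min cut = 5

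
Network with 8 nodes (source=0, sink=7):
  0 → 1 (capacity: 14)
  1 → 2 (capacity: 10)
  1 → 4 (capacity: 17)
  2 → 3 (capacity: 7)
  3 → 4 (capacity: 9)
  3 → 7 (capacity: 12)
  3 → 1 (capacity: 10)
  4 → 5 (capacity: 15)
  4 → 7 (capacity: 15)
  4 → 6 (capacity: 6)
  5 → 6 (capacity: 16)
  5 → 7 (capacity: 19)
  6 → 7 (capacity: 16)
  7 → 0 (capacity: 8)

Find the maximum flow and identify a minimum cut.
Max flow = 14, Min cut edges: (0,1)

Maximum flow: 14
Minimum cut: (0,1)
Partition: S = [0], T = [1, 2, 3, 4, 5, 6, 7]

Max-flow min-cut theorem verified: both equal 14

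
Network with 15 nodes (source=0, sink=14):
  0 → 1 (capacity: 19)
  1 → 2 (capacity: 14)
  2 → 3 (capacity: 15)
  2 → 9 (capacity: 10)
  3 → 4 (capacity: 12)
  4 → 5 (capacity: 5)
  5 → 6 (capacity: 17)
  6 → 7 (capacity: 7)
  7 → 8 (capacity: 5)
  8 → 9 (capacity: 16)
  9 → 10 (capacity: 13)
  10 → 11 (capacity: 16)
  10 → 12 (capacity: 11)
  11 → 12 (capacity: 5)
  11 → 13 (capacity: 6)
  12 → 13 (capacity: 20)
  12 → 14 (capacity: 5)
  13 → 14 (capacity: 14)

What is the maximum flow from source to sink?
Maximum flow = 13

Max flow: 13

Flow assignment:
  0 → 1: 13/19
  1 → 2: 13/14
  2 → 3: 4/15
  2 → 9: 9/10
  3 → 4: 4/12
  4 → 5: 4/5
  5 → 6: 4/17
  6 → 7: 4/7
  7 → 8: 4/5
  8 → 9: 4/16
  9 → 10: 13/13
  10 → 11: 2/16
  10 → 12: 11/11
  11 → 12: 2/5
  12 → 13: 8/20
  12 → 14: 5/5
  13 → 14: 8/14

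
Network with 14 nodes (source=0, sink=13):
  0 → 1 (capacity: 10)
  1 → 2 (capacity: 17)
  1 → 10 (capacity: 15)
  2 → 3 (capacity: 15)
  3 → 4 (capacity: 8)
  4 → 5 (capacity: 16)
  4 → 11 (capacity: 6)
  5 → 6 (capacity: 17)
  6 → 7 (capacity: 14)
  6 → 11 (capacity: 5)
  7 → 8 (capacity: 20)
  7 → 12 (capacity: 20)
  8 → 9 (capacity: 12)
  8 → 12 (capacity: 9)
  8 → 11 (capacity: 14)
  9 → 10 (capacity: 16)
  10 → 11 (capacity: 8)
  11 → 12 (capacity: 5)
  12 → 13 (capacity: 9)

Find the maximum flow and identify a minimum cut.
Max flow = 9, Min cut edges: (12,13)

Maximum flow: 9
Minimum cut: (12,13)
Partition: S = [0, 1, 2, 3, 4, 5, 6, 7, 8, 9, 10, 11, 12], T = [13]

Max-flow min-cut theorem verified: both equal 9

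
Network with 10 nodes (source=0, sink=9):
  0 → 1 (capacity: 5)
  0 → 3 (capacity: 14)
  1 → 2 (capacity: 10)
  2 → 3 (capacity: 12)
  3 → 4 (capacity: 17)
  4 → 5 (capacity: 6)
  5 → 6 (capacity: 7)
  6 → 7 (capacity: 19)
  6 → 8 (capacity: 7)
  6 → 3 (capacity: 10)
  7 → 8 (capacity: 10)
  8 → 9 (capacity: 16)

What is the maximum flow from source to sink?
Maximum flow = 6

Max flow: 6

Flow assignment:
  0 → 1: 5/5
  0 → 3: 1/14
  1 → 2: 5/10
  2 → 3: 5/12
  3 → 4: 6/17
  4 → 5: 6/6
  5 → 6: 6/7
  6 → 8: 6/7
  8 → 9: 6/16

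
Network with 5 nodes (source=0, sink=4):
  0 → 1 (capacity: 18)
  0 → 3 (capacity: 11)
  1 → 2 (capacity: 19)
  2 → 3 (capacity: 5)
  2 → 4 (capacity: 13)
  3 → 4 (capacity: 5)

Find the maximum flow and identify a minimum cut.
Max flow = 18, Min cut edges: (2,4), (3,4)

Maximum flow: 18
Minimum cut: (2,4), (3,4)
Partition: S = [0, 1, 2, 3], T = [4]

Max-flow min-cut theorem verified: both equal 18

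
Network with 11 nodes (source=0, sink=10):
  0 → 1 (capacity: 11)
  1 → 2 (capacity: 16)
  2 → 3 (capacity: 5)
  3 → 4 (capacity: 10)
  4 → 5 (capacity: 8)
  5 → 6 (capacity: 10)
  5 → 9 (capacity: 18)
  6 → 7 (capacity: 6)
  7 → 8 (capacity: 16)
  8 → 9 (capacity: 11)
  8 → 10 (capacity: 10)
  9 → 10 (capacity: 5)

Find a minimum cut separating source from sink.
Min cut value = 5, edges: (2,3)

Min cut value: 5
Partition: S = [0, 1, 2], T = [3, 4, 5, 6, 7, 8, 9, 10]
Cut edges: (2,3)

By max-flow min-cut theorem, max flow = min cut = 5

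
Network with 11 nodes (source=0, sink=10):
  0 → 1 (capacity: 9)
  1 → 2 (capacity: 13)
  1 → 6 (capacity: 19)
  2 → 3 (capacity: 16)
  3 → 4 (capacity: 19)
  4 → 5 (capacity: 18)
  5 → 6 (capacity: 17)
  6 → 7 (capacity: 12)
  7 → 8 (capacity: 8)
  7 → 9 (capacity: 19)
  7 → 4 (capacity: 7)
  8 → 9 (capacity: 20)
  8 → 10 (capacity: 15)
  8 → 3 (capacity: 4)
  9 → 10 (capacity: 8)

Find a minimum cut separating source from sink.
Min cut value = 9, edges: (0,1)

Min cut value: 9
Partition: S = [0], T = [1, 2, 3, 4, 5, 6, 7, 8, 9, 10]
Cut edges: (0,1)

By max-flow min-cut theorem, max flow = min cut = 9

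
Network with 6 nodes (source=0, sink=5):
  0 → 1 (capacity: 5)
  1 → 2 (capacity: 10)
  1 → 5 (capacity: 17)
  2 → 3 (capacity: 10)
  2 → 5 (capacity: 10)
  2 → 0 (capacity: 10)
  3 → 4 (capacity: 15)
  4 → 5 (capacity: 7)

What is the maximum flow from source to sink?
Maximum flow = 5

Max flow: 5

Flow assignment:
  0 → 1: 5/5
  1 → 5: 5/17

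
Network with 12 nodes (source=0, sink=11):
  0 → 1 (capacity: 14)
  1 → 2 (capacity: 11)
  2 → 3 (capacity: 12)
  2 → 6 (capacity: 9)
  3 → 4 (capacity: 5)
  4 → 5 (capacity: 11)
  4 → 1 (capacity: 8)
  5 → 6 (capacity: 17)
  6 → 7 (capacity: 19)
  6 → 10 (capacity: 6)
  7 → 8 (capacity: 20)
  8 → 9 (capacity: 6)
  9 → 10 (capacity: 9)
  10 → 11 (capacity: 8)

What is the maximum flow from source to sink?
Maximum flow = 8

Max flow: 8

Flow assignment:
  0 → 1: 8/14
  1 → 2: 8/11
  2 → 3: 2/12
  2 → 6: 6/9
  3 → 4: 2/5
  4 → 5: 2/11
  5 → 6: 2/17
  6 → 7: 5/19
  6 → 10: 3/6
  7 → 8: 5/20
  8 → 9: 5/6
  9 → 10: 5/9
  10 → 11: 8/8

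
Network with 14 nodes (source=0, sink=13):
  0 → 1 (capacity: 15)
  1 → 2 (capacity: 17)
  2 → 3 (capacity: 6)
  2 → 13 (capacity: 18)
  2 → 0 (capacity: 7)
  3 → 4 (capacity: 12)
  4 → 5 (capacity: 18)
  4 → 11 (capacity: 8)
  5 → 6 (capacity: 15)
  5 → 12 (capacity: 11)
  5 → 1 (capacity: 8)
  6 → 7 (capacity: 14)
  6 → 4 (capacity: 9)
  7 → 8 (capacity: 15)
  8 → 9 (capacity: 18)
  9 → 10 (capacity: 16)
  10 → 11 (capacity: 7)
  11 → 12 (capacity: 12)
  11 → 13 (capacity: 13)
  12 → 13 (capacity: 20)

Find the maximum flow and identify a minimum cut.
Max flow = 15, Min cut edges: (0,1)

Maximum flow: 15
Minimum cut: (0,1)
Partition: S = [0], T = [1, 2, 3, 4, 5, 6, 7, 8, 9, 10, 11, 12, 13]

Max-flow min-cut theorem verified: both equal 15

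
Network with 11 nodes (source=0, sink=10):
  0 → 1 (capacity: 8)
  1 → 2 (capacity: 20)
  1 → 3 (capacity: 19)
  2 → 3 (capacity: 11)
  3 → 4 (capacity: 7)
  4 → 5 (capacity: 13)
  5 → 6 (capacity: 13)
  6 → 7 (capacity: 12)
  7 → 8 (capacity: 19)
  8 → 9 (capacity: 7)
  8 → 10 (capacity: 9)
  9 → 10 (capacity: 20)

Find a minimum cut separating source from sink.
Min cut value = 7, edges: (3,4)

Min cut value: 7
Partition: S = [0, 1, 2, 3], T = [4, 5, 6, 7, 8, 9, 10]
Cut edges: (3,4)

By max-flow min-cut theorem, max flow = min cut = 7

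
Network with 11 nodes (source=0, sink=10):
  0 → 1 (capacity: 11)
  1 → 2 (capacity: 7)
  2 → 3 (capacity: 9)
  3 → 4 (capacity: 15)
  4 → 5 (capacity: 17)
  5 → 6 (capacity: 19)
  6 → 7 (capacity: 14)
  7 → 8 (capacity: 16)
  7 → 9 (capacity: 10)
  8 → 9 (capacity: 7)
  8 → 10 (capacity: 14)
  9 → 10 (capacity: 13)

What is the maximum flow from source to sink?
Maximum flow = 7

Max flow: 7

Flow assignment:
  0 → 1: 7/11
  1 → 2: 7/7
  2 → 3: 7/9
  3 → 4: 7/15
  4 → 5: 7/17
  5 → 6: 7/19
  6 → 7: 7/14
  7 → 8: 7/16
  8 → 10: 7/14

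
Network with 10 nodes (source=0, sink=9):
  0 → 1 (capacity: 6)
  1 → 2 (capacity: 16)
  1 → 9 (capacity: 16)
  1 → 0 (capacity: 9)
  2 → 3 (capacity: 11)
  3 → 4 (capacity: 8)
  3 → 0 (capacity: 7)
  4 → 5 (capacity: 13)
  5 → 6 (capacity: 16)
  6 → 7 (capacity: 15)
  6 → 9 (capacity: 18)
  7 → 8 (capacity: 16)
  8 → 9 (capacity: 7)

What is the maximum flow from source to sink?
Maximum flow = 6

Max flow: 6

Flow assignment:
  0 → 1: 6/6
  1 → 9: 6/16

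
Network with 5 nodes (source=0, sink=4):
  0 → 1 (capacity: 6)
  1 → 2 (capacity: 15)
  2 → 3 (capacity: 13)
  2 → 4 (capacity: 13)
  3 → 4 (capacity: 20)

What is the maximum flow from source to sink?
Maximum flow = 6

Max flow: 6

Flow assignment:
  0 → 1: 6/6
  1 → 2: 6/15
  2 → 4: 6/13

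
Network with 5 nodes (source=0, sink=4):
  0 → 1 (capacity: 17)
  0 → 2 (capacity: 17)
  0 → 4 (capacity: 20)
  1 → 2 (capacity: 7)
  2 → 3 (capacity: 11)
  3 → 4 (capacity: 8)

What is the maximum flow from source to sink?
Maximum flow = 28

Max flow: 28

Flow assignment:
  0 → 1: 7/17
  0 → 2: 1/17
  0 → 4: 20/20
  1 → 2: 7/7
  2 → 3: 8/11
  3 → 4: 8/8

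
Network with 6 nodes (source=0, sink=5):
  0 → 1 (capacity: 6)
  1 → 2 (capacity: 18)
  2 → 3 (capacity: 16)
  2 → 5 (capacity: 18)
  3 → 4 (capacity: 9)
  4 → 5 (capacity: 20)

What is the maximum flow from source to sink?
Maximum flow = 6

Max flow: 6

Flow assignment:
  0 → 1: 6/6
  1 → 2: 6/18
  2 → 5: 6/18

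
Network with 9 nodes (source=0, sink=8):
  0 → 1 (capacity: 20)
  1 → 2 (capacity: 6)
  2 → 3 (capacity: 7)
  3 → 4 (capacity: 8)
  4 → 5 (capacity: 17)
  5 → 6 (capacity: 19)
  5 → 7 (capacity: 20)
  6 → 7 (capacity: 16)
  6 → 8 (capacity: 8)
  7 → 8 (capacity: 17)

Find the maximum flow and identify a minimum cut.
Max flow = 6, Min cut edges: (1,2)

Maximum flow: 6
Minimum cut: (1,2)
Partition: S = [0, 1], T = [2, 3, 4, 5, 6, 7, 8]

Max-flow min-cut theorem verified: both equal 6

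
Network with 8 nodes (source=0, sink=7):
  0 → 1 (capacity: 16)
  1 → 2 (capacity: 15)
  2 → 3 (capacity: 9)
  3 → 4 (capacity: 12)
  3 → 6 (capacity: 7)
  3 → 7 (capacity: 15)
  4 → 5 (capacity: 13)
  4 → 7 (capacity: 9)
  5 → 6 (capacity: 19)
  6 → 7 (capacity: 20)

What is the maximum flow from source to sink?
Maximum flow = 9

Max flow: 9

Flow assignment:
  0 → 1: 9/16
  1 → 2: 9/15
  2 → 3: 9/9
  3 → 7: 9/15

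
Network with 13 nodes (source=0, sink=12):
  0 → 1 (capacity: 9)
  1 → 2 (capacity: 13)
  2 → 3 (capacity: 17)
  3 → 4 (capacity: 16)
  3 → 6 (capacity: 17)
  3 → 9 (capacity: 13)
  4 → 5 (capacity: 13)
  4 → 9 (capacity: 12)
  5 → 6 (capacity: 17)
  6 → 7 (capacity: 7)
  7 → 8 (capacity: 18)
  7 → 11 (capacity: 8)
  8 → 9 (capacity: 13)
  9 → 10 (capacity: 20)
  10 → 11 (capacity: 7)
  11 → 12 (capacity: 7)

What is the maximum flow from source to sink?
Maximum flow = 7

Max flow: 7

Flow assignment:
  0 → 1: 7/9
  1 → 2: 7/13
  2 → 3: 7/17
  3 → 6: 5/17
  3 → 9: 2/13
  6 → 7: 5/7
  7 → 11: 5/8
  9 → 10: 2/20
  10 → 11: 2/7
  11 → 12: 7/7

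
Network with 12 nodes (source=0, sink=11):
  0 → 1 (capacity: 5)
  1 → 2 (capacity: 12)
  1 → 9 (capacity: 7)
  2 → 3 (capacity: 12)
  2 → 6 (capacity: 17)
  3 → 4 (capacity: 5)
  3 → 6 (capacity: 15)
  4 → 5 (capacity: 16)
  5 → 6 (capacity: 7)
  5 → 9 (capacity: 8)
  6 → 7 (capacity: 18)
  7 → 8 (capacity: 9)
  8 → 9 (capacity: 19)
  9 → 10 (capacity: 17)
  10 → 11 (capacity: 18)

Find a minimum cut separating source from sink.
Min cut value = 5, edges: (0,1)

Min cut value: 5
Partition: S = [0], T = [1, 2, 3, 4, 5, 6, 7, 8, 9, 10, 11]
Cut edges: (0,1)

By max-flow min-cut theorem, max flow = min cut = 5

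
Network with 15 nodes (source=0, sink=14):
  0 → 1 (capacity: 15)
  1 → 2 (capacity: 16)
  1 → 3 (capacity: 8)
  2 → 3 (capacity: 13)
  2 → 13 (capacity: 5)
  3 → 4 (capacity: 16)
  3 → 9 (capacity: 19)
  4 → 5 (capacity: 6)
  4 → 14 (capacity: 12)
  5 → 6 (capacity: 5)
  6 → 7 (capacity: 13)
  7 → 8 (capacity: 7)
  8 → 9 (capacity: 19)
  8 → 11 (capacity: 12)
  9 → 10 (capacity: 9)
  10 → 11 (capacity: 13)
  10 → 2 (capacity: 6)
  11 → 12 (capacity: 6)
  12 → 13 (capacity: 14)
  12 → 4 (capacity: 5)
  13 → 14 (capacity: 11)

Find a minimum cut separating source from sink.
Min cut value = 15, edges: (0,1)

Min cut value: 15
Partition: S = [0], T = [1, 2, 3, 4, 5, 6, 7, 8, 9, 10, 11, 12, 13, 14]
Cut edges: (0,1)

By max-flow min-cut theorem, max flow = min cut = 15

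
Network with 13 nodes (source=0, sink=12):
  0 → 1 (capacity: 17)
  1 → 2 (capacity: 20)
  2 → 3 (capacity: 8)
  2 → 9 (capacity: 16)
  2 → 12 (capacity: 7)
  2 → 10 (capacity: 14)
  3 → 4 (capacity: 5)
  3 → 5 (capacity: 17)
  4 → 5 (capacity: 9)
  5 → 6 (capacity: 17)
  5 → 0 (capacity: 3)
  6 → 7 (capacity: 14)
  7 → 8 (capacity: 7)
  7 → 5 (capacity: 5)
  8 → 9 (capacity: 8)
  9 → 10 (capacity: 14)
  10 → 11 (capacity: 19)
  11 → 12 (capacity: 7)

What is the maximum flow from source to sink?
Maximum flow = 14

Max flow: 14

Flow assignment:
  0 → 1: 14/17
  1 → 2: 14/20
  2 → 12: 7/7
  2 → 10: 7/14
  10 → 11: 7/19
  11 → 12: 7/7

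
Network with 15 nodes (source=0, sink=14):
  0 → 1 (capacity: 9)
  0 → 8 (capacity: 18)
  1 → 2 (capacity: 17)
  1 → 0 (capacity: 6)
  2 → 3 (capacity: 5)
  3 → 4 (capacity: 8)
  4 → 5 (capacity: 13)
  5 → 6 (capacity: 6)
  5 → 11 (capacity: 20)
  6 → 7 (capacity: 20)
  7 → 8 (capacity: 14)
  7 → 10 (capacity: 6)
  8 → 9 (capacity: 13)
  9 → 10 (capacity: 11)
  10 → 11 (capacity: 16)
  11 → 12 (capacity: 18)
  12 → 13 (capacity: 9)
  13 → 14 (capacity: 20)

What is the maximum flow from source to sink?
Maximum flow = 9

Max flow: 9

Flow assignment:
  0 → 1: 5/9
  0 → 8: 4/18
  1 → 2: 5/17
  2 → 3: 5/5
  3 → 4: 5/8
  4 → 5: 5/13
  5 → 11: 5/20
  8 → 9: 4/13
  9 → 10: 4/11
  10 → 11: 4/16
  11 → 12: 9/18
  12 → 13: 9/9
  13 → 14: 9/20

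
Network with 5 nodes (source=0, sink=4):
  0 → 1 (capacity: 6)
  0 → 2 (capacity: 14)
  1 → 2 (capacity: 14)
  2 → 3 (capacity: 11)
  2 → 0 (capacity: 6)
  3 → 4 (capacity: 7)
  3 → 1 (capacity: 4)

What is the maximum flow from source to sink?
Maximum flow = 7

Max flow: 7

Flow assignment:
  0 → 1: 6/6
  0 → 2: 1/14
  1 → 2: 6/14
  2 → 3: 7/11
  3 → 4: 7/7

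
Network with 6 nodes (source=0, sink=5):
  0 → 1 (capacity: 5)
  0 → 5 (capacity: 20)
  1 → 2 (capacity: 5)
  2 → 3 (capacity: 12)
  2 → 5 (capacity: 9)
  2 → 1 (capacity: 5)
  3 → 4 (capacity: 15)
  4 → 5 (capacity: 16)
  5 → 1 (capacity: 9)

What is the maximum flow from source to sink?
Maximum flow = 25

Max flow: 25

Flow assignment:
  0 → 1: 5/5
  0 → 5: 20/20
  1 → 2: 5/5
  2 → 5: 5/9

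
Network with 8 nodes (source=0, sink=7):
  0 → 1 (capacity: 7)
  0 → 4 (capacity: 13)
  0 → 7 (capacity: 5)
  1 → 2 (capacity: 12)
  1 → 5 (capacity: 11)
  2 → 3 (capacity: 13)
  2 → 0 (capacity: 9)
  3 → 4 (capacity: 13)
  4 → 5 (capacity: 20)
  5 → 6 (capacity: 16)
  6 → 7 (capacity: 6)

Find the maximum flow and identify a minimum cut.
Max flow = 11, Min cut edges: (0,7), (6,7)

Maximum flow: 11
Minimum cut: (0,7), (6,7)
Partition: S = [0, 1, 2, 3, 4, 5, 6], T = [7]

Max-flow min-cut theorem verified: both equal 11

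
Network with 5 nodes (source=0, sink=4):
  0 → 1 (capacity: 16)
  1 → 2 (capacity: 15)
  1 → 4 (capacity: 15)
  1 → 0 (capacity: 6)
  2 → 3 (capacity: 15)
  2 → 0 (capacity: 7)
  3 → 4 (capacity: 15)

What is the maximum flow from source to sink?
Maximum flow = 16

Max flow: 16

Flow assignment:
  0 → 1: 16/16
  1 → 2: 1/15
  1 → 4: 15/15
  2 → 3: 1/15
  3 → 4: 1/15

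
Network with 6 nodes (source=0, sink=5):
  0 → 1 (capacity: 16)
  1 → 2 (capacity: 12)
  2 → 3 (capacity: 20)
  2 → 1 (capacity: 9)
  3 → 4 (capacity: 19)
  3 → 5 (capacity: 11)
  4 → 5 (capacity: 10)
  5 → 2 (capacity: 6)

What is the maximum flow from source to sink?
Maximum flow = 12

Max flow: 12

Flow assignment:
  0 → 1: 12/16
  1 → 2: 12/12
  2 → 3: 12/20
  3 → 4: 1/19
  3 → 5: 11/11
  4 → 5: 1/10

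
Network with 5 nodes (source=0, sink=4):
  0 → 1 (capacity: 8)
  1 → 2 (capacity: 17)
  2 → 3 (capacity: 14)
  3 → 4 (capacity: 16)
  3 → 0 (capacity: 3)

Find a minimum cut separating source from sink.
Min cut value = 8, edges: (0,1)

Min cut value: 8
Partition: S = [0], T = [1, 2, 3, 4]
Cut edges: (0,1)

By max-flow min-cut theorem, max flow = min cut = 8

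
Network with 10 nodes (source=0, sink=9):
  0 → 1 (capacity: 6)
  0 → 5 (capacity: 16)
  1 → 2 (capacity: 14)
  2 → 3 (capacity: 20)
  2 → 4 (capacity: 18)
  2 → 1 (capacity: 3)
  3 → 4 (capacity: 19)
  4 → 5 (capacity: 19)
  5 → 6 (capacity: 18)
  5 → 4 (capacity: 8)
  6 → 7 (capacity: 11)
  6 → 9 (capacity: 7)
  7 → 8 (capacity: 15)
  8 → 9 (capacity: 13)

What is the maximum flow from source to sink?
Maximum flow = 18

Max flow: 18

Flow assignment:
  0 → 1: 2/6
  0 → 5: 16/16
  1 → 2: 2/14
  2 → 4: 2/18
  4 → 5: 2/19
  5 → 6: 18/18
  6 → 7: 11/11
  6 → 9: 7/7
  7 → 8: 11/15
  8 → 9: 11/13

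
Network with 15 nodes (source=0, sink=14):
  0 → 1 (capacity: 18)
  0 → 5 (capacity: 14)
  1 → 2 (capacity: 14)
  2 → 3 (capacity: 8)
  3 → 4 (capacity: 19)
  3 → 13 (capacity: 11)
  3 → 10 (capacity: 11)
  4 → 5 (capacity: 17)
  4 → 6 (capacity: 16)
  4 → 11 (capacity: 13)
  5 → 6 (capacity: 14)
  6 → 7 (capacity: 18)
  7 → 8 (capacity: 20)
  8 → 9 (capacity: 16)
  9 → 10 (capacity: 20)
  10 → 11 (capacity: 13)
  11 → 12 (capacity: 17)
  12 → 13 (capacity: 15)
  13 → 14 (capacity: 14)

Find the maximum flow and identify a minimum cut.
Max flow = 14, Min cut edges: (13,14)

Maximum flow: 14
Minimum cut: (13,14)
Partition: S = [0, 1, 2, 3, 4, 5, 6, 7, 8, 9, 10, 11, 12, 13], T = [14]

Max-flow min-cut theorem verified: both equal 14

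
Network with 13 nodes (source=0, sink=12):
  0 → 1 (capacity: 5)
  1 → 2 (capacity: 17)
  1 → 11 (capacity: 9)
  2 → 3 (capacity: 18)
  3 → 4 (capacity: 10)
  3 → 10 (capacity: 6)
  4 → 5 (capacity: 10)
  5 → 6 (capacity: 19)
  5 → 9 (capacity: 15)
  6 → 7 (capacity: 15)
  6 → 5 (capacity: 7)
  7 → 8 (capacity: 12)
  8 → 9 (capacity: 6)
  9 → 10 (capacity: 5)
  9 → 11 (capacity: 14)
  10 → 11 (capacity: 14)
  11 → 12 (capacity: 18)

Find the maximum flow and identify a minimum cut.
Max flow = 5, Min cut edges: (0,1)

Maximum flow: 5
Minimum cut: (0,1)
Partition: S = [0], T = [1, 2, 3, 4, 5, 6, 7, 8, 9, 10, 11, 12]

Max-flow min-cut theorem verified: both equal 5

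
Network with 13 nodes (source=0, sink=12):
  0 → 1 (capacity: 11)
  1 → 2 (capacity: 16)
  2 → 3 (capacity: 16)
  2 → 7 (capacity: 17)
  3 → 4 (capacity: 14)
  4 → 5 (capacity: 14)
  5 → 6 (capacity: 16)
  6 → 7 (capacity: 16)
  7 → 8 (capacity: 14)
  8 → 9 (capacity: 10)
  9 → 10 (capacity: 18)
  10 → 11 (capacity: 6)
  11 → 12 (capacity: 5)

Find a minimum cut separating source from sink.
Min cut value = 5, edges: (11,12)

Min cut value: 5
Partition: S = [0, 1, 2, 3, 4, 5, 6, 7, 8, 9, 10, 11], T = [12]
Cut edges: (11,12)

By max-flow min-cut theorem, max flow = min cut = 5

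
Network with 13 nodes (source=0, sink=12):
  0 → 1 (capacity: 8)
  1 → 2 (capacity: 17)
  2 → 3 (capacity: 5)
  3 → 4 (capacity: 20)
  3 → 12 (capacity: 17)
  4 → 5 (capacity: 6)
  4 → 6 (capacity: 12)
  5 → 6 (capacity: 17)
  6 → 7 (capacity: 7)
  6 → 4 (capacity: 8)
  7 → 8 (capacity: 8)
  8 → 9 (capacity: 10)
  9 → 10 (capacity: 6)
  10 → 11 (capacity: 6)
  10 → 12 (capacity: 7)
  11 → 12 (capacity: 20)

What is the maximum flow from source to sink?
Maximum flow = 5

Max flow: 5

Flow assignment:
  0 → 1: 5/8
  1 → 2: 5/17
  2 → 3: 5/5
  3 → 12: 5/17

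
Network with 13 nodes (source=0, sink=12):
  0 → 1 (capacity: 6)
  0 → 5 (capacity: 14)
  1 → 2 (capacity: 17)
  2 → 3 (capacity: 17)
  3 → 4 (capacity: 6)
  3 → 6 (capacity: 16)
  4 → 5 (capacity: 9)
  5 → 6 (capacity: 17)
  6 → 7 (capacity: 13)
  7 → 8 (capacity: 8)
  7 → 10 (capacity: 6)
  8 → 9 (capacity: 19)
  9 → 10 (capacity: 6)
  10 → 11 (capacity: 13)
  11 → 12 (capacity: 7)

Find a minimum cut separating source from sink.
Min cut value = 7, edges: (11,12)

Min cut value: 7
Partition: S = [0, 1, 2, 3, 4, 5, 6, 7, 8, 9, 10, 11], T = [12]
Cut edges: (11,12)

By max-flow min-cut theorem, max flow = min cut = 7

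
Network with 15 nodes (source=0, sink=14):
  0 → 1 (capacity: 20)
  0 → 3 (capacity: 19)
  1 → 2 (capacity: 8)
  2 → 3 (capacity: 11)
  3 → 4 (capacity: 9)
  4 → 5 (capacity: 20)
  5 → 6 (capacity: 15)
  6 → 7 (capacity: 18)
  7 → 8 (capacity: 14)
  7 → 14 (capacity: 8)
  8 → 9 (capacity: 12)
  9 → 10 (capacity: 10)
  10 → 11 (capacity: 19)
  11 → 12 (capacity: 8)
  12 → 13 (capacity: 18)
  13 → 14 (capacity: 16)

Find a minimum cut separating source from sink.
Min cut value = 9, edges: (3,4)

Min cut value: 9
Partition: S = [0, 1, 2, 3], T = [4, 5, 6, 7, 8, 9, 10, 11, 12, 13, 14]
Cut edges: (3,4)

By max-flow min-cut theorem, max flow = min cut = 9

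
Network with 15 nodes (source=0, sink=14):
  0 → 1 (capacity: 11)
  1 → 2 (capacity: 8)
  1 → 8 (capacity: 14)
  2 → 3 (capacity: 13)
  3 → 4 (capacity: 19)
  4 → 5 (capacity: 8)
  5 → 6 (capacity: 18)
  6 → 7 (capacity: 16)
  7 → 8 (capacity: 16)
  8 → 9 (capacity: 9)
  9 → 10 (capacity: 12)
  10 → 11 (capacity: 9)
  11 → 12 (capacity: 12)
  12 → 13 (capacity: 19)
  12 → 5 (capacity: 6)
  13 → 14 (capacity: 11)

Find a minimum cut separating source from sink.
Min cut value = 9, edges: (10,11)

Min cut value: 9
Partition: S = [0, 1, 2, 3, 4, 5, 6, 7, 8, 9, 10], T = [11, 12, 13, 14]
Cut edges: (10,11)

By max-flow min-cut theorem, max flow = min cut = 9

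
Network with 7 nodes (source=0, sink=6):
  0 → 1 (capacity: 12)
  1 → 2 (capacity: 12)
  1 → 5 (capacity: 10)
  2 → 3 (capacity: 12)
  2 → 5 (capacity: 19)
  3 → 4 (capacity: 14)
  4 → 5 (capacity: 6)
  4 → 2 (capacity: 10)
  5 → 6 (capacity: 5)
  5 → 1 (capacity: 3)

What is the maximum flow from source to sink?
Maximum flow = 5

Max flow: 5

Flow assignment:
  0 → 1: 5/12
  1 → 5: 5/10
  5 → 6: 5/5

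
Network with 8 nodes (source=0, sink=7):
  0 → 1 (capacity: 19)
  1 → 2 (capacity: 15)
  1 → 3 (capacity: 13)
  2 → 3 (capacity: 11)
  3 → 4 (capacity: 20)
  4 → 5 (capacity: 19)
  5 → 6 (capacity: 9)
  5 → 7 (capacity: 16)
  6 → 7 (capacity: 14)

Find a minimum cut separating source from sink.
Min cut value = 19, edges: (4,5)

Min cut value: 19
Partition: S = [0, 1, 2, 3, 4], T = [5, 6, 7]
Cut edges: (4,5)

By max-flow min-cut theorem, max flow = min cut = 19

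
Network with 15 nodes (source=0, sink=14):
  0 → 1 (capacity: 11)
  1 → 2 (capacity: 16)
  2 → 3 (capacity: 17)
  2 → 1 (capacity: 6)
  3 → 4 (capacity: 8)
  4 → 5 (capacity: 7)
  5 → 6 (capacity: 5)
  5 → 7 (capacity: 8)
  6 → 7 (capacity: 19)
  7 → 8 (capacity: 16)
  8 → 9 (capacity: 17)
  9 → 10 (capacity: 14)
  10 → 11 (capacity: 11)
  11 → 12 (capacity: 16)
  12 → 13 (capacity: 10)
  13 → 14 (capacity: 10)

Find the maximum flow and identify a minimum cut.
Max flow = 7, Min cut edges: (4,5)

Maximum flow: 7
Minimum cut: (4,5)
Partition: S = [0, 1, 2, 3, 4], T = [5, 6, 7, 8, 9, 10, 11, 12, 13, 14]

Max-flow min-cut theorem verified: both equal 7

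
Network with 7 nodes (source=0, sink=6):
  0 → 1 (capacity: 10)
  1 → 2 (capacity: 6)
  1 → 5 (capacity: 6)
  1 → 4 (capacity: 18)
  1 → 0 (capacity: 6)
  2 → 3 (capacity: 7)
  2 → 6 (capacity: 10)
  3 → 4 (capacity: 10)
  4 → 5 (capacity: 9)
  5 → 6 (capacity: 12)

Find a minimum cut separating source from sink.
Min cut value = 10, edges: (0,1)

Min cut value: 10
Partition: S = [0], T = [1, 2, 3, 4, 5, 6]
Cut edges: (0,1)

By max-flow min-cut theorem, max flow = min cut = 10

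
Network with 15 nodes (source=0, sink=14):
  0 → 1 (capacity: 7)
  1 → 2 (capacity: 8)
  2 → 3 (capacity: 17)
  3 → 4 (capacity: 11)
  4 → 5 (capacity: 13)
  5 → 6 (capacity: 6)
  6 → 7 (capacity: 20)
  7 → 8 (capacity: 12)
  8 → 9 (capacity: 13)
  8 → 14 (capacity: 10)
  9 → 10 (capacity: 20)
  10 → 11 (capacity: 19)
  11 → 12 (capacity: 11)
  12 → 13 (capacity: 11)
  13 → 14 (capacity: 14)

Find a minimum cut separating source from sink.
Min cut value = 6, edges: (5,6)

Min cut value: 6
Partition: S = [0, 1, 2, 3, 4, 5], T = [6, 7, 8, 9, 10, 11, 12, 13, 14]
Cut edges: (5,6)

By max-flow min-cut theorem, max flow = min cut = 6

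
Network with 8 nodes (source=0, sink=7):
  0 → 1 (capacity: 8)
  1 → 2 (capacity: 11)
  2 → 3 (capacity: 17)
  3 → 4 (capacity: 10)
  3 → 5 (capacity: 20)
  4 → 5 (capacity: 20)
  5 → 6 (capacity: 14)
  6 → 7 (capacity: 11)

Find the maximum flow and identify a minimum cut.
Max flow = 8, Min cut edges: (0,1)

Maximum flow: 8
Minimum cut: (0,1)
Partition: S = [0], T = [1, 2, 3, 4, 5, 6, 7]

Max-flow min-cut theorem verified: both equal 8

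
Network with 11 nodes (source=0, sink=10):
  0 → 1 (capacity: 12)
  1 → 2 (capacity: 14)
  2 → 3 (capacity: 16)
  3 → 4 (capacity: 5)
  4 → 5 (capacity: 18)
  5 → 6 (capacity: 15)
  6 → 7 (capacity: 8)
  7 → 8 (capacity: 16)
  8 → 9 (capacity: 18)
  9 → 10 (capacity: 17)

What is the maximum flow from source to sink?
Maximum flow = 5

Max flow: 5

Flow assignment:
  0 → 1: 5/12
  1 → 2: 5/14
  2 → 3: 5/16
  3 → 4: 5/5
  4 → 5: 5/18
  5 → 6: 5/15
  6 → 7: 5/8
  7 → 8: 5/16
  8 → 9: 5/18
  9 → 10: 5/17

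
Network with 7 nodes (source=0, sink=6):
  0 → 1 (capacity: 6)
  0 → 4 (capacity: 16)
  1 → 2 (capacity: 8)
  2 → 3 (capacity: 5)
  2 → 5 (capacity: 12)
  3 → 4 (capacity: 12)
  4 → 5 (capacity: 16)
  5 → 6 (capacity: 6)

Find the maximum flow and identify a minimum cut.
Max flow = 6, Min cut edges: (5,6)

Maximum flow: 6
Minimum cut: (5,6)
Partition: S = [0, 1, 2, 3, 4, 5], T = [6]

Max-flow min-cut theorem verified: both equal 6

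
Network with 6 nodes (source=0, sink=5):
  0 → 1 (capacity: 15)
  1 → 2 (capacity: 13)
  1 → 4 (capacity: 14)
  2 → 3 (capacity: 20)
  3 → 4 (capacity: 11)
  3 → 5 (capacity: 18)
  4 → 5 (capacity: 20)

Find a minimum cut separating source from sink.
Min cut value = 15, edges: (0,1)

Min cut value: 15
Partition: S = [0], T = [1, 2, 3, 4, 5]
Cut edges: (0,1)

By max-flow min-cut theorem, max flow = min cut = 15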